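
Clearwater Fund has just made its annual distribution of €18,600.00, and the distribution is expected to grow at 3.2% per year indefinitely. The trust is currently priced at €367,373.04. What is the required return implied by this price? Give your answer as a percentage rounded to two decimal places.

8.42%

D₁ = €18,600.00 × 1.032 = €19,195.2000
P = D₁/(r − g) ⇒ r = D₁/P + g = €19,195.2000/€367,373.04 + 0.032 = 0.052250 + 0.032 = 0.084250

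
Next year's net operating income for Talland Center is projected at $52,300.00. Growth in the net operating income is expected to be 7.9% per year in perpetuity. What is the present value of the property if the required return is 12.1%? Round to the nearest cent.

Growing perpetuity: P = D₁ / (r − g) = $52,300.0000 / (0.121 − 0.079) = $1,245,238.10

$1245238.10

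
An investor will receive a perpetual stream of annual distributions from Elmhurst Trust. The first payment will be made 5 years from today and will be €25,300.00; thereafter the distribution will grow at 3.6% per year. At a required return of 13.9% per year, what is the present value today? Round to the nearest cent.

Value at end of year 4: C₁ / (r − g) = €25,300.00 / (0.139 − 0.036) = €245,631.0680
Discount to today: PV = €245,631.0680 / (1 + 0.139)^4 = €245,631.0680 / 1.683042 = €145,944.72

€145944.72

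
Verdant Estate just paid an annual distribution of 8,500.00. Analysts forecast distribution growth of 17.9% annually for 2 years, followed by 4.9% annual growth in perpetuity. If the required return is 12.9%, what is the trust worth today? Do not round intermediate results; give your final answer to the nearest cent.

139692.96

D_1 = 10021.50000
D_2 = 11815.34850
Terminal value at year 2: TV = D_2×(1+g_2)/(r−g_2) = 12394.30058/0.08 = 154928.75721
P_0 = D_1/(1+r)^1 + D_2/(1+r)^2 + TV/(1+r)^2
    = 8876.43933 + 9269.55001 + 121546.97456 = 139692.96391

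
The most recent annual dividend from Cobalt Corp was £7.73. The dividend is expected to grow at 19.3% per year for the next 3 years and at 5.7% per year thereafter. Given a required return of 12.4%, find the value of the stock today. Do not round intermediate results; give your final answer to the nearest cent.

£171.97

D_1 = 9.22189
D_2 = 11.00171
D_3 = 13.12505
Terminal value at year 3: TV = D_3×(1+g_2)/(r−g_2) = 13.87317/0.067 = 207.06229
P_0 = D_1/(1+r)^1 + D_2/(1+r)^2 + D_3/(1+r)^3 + TV/(1+r)^3
    = 8.20453 + 8.70819 + 9.24276 + 145.81496 = 171.97044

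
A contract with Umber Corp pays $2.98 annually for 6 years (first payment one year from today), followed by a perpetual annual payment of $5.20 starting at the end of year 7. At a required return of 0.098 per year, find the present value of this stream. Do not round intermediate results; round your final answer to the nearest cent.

PV of 6-year annuity: $2.98 × [1 − (1+0.098)^−6] / 0.098 = 13.05510
Perpetuity value at year 6: $5.20 / 0.098 = 53.06122
PV of perpetuity: 53.06122 / (1+0.098)^6 = 30.28051
Total PV = 13.05510 + 30.28051 = 43.33561

$43.34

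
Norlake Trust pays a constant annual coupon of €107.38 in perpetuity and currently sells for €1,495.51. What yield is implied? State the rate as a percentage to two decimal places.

7.18%

P = C/r ⇒ r = C/P = €107.38/€1,495.51 = 0.071802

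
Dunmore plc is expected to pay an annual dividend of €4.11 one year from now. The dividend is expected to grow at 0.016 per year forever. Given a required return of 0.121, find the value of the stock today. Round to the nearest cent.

Growing perpetuity: P = D₁ / (r − g) = €4.1100 / (0.121 − 0.016) = €39.14

€39.14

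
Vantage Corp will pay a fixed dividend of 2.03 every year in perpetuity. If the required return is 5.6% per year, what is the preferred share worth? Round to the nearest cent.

Level perpetuity: PV = C / r = 2.03 / 0.056 = 36.25

36.25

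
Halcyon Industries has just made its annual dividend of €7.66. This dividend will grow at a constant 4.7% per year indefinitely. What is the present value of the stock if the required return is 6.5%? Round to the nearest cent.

D₁ = D₀ × (1 + g) = €7.66 × 1.047 = €8.0200
Growing perpetuity: P = D₁ / (r − g) = €8.0200 / (0.065 − 0.047) = €445.56

€445.56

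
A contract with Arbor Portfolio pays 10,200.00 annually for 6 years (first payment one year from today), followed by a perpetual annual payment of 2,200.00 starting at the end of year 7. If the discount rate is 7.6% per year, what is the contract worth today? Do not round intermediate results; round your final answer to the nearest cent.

PV of 6-year annuity: 10,200.00 × [1 − (1+0.076)^−6] / 0.076 = 47731.06982
Perpetuity value at year 6: 2,200.00 / 0.076 = 28947.36842
PV of perpetuity: 28947.36842 / (1+0.076)^6 = 18652.43179
Total PV = 47731.06982 + 18652.43179 = 66383.50161

66383.50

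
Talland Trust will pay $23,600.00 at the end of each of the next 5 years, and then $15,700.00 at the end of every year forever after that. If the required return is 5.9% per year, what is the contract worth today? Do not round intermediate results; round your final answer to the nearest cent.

PV of 5-year annuity: $23,600.00 × [1 − (1+0.059)^−5] / 0.059 = 99682.81063
Perpetuity value at year 5: $15,700.00 / 0.059 = 266101.69492
PV of perpetuity: 266101.69492 / (1+0.059)^5 = 199787.28276
Total PV = 99682.81063 + 199787.28276 = 299470.09339

$299470.09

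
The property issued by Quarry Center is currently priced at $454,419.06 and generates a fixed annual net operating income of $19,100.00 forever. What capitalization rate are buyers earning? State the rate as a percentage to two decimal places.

4.20%

P = C/r ⇒ r = C/P = $19,100.00/$454,419.06 = 0.042032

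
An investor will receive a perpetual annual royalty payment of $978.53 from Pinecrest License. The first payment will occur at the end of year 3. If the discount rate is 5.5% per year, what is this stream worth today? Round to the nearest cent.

Value at end of year 2: C / r = $978.53 / 0.055 = $17,791.4545
Discount to today: PV = $17,791.4545 / (1 + 0.055)^2 = $17,791.4545 / 1.113025 = $15,984.78

$15984.78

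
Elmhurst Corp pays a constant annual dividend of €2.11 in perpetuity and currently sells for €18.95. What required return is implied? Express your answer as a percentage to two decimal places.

P = C/r ⇒ r = C/P = €2.11/€18.95 = 0.111346

11.13%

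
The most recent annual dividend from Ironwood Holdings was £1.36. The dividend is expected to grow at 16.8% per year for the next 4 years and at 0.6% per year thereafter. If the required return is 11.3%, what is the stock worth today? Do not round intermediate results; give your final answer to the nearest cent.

D_1 = 1.58848
D_2 = 1.85534
D_3 = 2.16704
D_4 = 2.53111
Terminal value at year 4: TV = D_4×(1+g_2)/(r−g_2) = 2.54629/0.107 = 23.79712
P_0 = D_1/(1+r)^1 + D_2/(1+r)^2 + D_3/(1+r)^3 + D_4/(1+r)^4 + TV/(1+r)^4
    = 1.42721 + 1.49773 + 1.57174 + 1.64941 + 15.50757 = 21.65367

£21.65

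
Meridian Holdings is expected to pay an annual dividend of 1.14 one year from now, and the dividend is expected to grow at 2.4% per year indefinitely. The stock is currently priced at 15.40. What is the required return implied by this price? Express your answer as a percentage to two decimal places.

9.80%

P = D₁/(r − g) ⇒ r = D₁/P + g = 1.1400/15.40 + 0.024 = 0.074026 + 0.024 = 0.098026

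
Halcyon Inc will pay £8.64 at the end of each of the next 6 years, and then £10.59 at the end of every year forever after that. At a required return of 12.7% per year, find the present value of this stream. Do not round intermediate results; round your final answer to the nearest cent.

PV of 6-year annuity: £8.64 × [1 − (1+0.127)^−6] / 0.127 = 34.82932
Perpetuity value at year 6: £10.59 / 0.127 = 83.38583
PV of perpetuity: 83.38583 / (1+0.127)^6 = 40.69572
Total PV = 34.82932 + 40.69572 = 75.52504

£75.53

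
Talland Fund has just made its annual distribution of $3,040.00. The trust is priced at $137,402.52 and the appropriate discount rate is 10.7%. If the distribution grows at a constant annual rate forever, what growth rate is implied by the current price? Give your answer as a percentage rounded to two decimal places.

P = D₀(1+g)/(r−g) ⇒ P(r−g) = D₀(1+g) ⇒ g(P+D₀) = P·r − D₀
g = (P·r − D₀)/(P + D₀) = ($137,402.52×0.107 − $3,040.00) / ($137,402.52 + $3,040.00) = 0.083038

8.30%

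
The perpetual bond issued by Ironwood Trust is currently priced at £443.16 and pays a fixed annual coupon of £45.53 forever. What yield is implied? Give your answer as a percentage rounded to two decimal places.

10.27%

P = C/r ⇒ r = C/P = £45.53/£443.16 = 0.102739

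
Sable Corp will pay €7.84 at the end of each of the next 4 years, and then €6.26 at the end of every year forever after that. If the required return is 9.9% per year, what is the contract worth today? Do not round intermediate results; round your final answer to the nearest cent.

€68.25

PV of 4-year annuity: €7.84 × [1 − (1+0.099)^−4] / 0.099 = 24.90564
Perpetuity value at year 4: €6.26 / 0.099 = 63.23232
PV of perpetuity: 63.23232 / (1+0.099)^4 = 43.34593
Total PV = 24.90564 + 43.34593 = 68.25157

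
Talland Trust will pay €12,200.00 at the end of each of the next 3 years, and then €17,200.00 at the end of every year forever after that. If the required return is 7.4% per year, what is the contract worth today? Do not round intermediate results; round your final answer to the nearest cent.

€219406.16

PV of 3-year annuity: €12,200.00 × [1 − (1+0.074)^−3] / 0.074 = 31784.10656
Perpetuity value at year 3: €17,200.00 / 0.074 = 232432.43243
PV of perpetuity: 232432.43243 / (1+0.074)^3 = 187622.05269
Total PV = 31784.10656 + 187622.05269 = 219406.15925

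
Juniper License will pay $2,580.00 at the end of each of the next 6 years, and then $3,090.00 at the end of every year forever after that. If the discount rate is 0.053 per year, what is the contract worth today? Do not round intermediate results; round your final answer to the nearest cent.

PV of 6-year annuity: $2,580.00 × [1 − (1+0.053)^−6] / 0.053 = 12970.58067
Perpetuity value at year 6: $3,090.00 / 0.053 = 58301.88679
PV of perpetuity: 58301.88679 / (1+0.053)^6 = 42767.35412
Total PV = 12970.58067 + 42767.35412 = 55737.93480

$55737.93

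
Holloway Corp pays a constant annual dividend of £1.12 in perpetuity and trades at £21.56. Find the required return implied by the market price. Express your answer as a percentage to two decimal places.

5.19%

P = C/r ⇒ r = C/P = £1.12/£21.56 = 0.051948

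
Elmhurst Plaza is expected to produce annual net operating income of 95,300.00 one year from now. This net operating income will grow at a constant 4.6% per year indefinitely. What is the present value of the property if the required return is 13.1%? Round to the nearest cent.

1121176.47

Growing perpetuity: P = D₁ / (r − g) = 95,300.0000 / (0.131 − 0.046) = 1,121,176.47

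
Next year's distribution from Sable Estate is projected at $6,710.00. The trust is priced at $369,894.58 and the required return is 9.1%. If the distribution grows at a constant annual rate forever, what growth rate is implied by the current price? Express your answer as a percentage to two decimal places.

P = D₁/(r−g) ⇒ g = r − D₁/P = 0.091 − $6,710.00/$369,894.58 = 0.072860

7.29%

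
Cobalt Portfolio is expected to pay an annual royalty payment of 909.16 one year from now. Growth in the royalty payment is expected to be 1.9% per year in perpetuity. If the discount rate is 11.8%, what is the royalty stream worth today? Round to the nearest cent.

9183.43

Growing perpetuity: P = D₁ / (r − g) = 909.1600 / (0.118 − 0.019) = 9,183.43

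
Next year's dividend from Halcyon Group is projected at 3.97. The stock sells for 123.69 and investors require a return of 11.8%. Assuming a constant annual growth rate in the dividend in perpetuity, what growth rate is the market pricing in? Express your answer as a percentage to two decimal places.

P = D₁/(r−g) ⇒ g = r − D₁/P = 0.118 − 3.97/123.69 = 0.085904

8.59%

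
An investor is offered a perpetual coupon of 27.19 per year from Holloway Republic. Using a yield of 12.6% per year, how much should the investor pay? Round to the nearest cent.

215.79

Level perpetuity: PV = C / r = 27.19 / 0.126 = 215.79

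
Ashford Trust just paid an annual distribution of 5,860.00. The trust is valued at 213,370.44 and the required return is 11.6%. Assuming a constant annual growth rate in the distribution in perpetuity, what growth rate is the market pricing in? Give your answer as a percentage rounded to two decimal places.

P = D₀(1+g)/(r−g) ⇒ P(r−g) = D₀(1+g) ⇒ g(P+D₀) = P·r − D₀
g = (P·r − D₀)/(P + D₀) = (213,370.44×0.116 − 5,860.00) / (213,370.44 + 5,860.00) = 0.086169

8.62%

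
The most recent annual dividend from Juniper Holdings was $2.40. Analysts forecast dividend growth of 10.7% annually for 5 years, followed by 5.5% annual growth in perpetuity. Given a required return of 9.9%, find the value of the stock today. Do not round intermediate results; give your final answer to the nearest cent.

D_1 = 2.65680
D_2 = 2.94108
D_3 = 3.25577
D_4 = 3.60414
D_5 = 3.98978
Terminal value at year 5: TV = D_5×(1+g_2)/(r−g_2) = 4.20922/0.044 = 95.66413
P_0 = D_1/(1+r)^1 + D_2/(1+r)^2 + D_3/(1+r)^3 + D_4/(1+r)^4 + D_5/(1+r)^5 + TV/(1+r)^5
    = 2.41747 + 2.43507 + 2.45279 + 2.47065 + 2.48863 + 59.67064 = 71.93525

$71.94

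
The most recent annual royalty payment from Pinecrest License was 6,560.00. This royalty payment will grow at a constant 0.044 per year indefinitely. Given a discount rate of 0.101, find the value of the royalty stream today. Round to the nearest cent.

120151.58

D₁ = D₀ × (1 + g) = 6,560.00 × 1.044 = 6,848.6400
Growing perpetuity: P = D₁ / (r − g) = 6,848.6400 / (0.101 − 0.044) = 120,151.58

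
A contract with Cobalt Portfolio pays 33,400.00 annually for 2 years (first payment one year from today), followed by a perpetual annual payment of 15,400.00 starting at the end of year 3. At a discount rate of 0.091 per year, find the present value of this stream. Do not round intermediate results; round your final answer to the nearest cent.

PV of 2-year annuity: 33,400.00 × [1 − (1+0.091)^−2] / 0.091 = 58674.71631
Perpetuity value at year 2: 15,400.00 / 0.091 = 169230.76923
PV of perpetuity: 169230.76923 / (1+0.091)^2 = 142177.15752
Total PV = 58674.71631 + 142177.15752 = 200851.87383

200851.87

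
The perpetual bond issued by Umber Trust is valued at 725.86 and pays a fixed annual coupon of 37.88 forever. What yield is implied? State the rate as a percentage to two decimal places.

P = C/r ⇒ r = C/P = 37.88/725.86 = 0.052186

5.22%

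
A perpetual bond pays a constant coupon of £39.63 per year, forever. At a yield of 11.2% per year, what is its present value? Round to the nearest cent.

Level perpetuity: PV = C / r = £39.63 / 0.112 = £353.84

£353.84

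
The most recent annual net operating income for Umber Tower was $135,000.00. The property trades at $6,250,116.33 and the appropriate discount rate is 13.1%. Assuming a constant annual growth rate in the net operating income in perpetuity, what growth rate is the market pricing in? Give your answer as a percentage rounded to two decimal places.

10.71%

P = D₀(1+g)/(r−g) ⇒ P(r−g) = D₀(1+g) ⇒ g(P+D₀) = P·r − D₀
g = (P·r − D₀)/(P + D₀) = ($6,250,116.33×0.131 − $135,000.00) / ($6,250,116.33 + $135,000.00) = 0.107087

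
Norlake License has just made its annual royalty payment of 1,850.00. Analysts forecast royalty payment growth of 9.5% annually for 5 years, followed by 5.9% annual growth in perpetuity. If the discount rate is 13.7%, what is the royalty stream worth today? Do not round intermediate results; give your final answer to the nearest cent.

D_1 = 2025.75000
D_2 = 2218.19625
D_3 = 2428.92489
D_4 = 2659.67276
D_5 = 2912.34167
Terminal value at year 5: TV = D_5×(1+g_2)/(r−g_2) = 3084.16983/0.078 = 39540.63884
P_0 = D_1/(1+r)^1 + D_2/(1+r)^2 + D_3/(1+r)^3 + D_4/(1+r)^4 + D_5/(1+r)^5 + TV/(1+r)^5
    = 1781.66227 + 1715.84889 + 1652.46661 + 1591.42562 + 1532.63945 + 20808.52795 = 29082.57079

29082.57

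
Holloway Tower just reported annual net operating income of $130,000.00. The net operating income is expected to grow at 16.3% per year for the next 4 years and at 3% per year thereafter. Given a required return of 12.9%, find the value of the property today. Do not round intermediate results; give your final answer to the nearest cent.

$2083306.47

D_1 = 151190.00000
D_2 = 175833.97000
D_3 = 204494.90711
D_4 = 237827.57697
Terminal value at year 4: TV = D_4×(1+g_2)/(r−g_2) = 244962.40428/0.099 = 2474367.71998
P_0 = D_1/(1+r)^1 + D_2/(1+r)^2 + D_3/(1+r)^3 + D_4/(1+r)^4 + TV/(1+r)^4
    = 133914.96900 + 137947.83786 + 142102.15716 + 146381.58439 + 1522959.91840 = 2083306.46682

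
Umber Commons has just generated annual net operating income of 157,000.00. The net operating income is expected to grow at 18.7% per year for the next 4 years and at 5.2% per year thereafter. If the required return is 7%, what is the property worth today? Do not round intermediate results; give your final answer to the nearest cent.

14716160.40

D_1 = 186359.00000
D_2 = 221208.13300
D_3 = 262574.05387
D_4 = 311675.40194
Terminal value at year 4: TV = D_4×(1+g_2)/(r−g_2) = 327882.52285/0.018 = 18215695.71367
P_0 = D_1/(1+r)^1 + D_2/(1+r)^2 + D_3/(1+r)^3 + D_4/(1+r)^4 + TV/(1+r)^4
    = 174167.28972 + 193211.75037 + 214338.64270 + 237775.67186 + 13896667.04407 = 14716160.39872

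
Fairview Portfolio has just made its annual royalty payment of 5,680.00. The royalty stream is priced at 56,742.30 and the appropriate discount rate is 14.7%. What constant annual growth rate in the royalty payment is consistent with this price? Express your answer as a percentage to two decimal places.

4.26%

P = D₀(1+g)/(r−g) ⇒ P(r−g) = D₀(1+g) ⇒ g(P+D₀) = P·r − D₀
g = (P·r − D₀)/(P + D₀) = (56,742.30×0.147 − 5,680.00) / (56,742.30 + 5,680.00) = 0.042631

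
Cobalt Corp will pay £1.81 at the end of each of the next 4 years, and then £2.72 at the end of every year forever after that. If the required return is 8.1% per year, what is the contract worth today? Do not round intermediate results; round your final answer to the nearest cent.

£30.57

PV of 4-year annuity: £1.81 × [1 − (1+0.081)^−4] / 0.081 = 5.98163
Perpetuity value at year 4: £2.72 / 0.081 = 33.58025
PV of perpetuity: 33.58025 / (1+0.081)^4 = 24.59128
Total PV = 5.98163 + 24.59128 = 30.57291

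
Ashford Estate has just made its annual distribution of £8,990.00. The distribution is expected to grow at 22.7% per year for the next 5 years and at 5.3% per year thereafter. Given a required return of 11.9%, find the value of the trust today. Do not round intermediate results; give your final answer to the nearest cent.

D_1 = 11030.73000
D_2 = 13534.70571
D_3 = 16607.08391
D_4 = 20376.89195
D_5 = 25002.44643
Terminal value at year 5: TV = D_5×(1+g_2)/(r−g_2) = 26327.57609/0.066 = 398902.66798
P_0 = D_1/(1+r)^1 + D_2/(1+r)^2 + D_3/(1+r)^3 + D_4/(1+r)^4 + D_5/(1+r)^5 + TV/(1+r)^5
    = 9857.66756 + 10809.07783 + 11852.31323 + 12996.23622 + 14250.56465 + 227361.28146 = 287127.14095

£287127.14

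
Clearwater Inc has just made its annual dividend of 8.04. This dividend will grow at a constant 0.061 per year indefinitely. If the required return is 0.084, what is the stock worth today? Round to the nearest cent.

370.89

D₁ = D₀ × (1 + g) = 8.04 × 1.061 = 8.5304
Growing perpetuity: P = D₁ / (r − g) = 8.5304 / (0.084 − 0.061) = 370.89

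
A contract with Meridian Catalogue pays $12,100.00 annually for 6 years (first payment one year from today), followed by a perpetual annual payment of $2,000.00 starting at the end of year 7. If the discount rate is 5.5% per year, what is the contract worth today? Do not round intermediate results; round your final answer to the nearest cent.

$86818.49

PV of 6-year annuity: $12,100.00 × [1 − (1+0.055)^−6] / 0.055 = 60445.91673
Perpetuity value at year 6: $2,000.00 / 0.055 = 36363.63636
PV of perpetuity: 36363.63636 / (1+0.055)^6 = 26372.57575
Total PV = 60445.91673 + 26372.57575 = 86818.49248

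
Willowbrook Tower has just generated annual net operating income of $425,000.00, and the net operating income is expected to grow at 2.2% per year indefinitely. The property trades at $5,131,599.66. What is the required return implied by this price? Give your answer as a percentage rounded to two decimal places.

10.66%

D₁ = $425,000.00 × 1.022 = $434,350.0000
P = D₁/(r − g) ⇒ r = D₁/P + g = $434,350.0000/$5,131,599.66 + 0.022 = 0.084642 + 0.022 = 0.106642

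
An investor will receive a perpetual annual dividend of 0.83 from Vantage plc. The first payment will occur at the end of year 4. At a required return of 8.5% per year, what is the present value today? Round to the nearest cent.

7.64

Value at end of year 3: C / r = 0.83 / 0.085 = 9.7647
Discount to today: PV = 9.7647 / (1 + 0.085)^3 = 9.7647 / 1.277289 = 7.64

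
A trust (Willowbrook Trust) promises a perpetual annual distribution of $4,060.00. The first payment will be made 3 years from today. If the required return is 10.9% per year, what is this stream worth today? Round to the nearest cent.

Value at end of year 2: C / r = $4,060.00 / 0.109 = $37,247.7064
Discount to today: PV = $37,247.7064 / (1 + 0.109)^2 = $37,247.7064 / 1.229881 = $30,285.62

$30285.62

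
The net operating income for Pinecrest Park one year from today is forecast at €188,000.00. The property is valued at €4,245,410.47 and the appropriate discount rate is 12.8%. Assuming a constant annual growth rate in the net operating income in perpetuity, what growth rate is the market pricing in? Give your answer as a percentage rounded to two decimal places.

P = D₁/(r−g) ⇒ g = r − D₁/P = 0.128 − €188,000.00/€4,245,410.47 = 0.083717

8.37%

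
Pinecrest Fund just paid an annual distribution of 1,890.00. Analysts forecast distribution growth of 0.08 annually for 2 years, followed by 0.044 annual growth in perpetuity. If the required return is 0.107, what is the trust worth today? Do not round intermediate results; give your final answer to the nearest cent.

33453.66

D_1 = 2041.20000
D_2 = 2204.49600
Terminal value at year 2: TV = D_2×(1+g_2)/(r−g_2) = 2301.49382/0.063 = 36531.64800
P_0 = D_1/(1+r)^1 + D_2/(1+r)^2 + TV/(1+r)^2
    = 1843.90244 + 1798.92921 + 29810.82689 = 33453.65854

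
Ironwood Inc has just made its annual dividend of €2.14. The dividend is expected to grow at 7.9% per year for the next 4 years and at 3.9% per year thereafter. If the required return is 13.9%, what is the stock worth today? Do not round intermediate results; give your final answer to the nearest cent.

D_1 = 2.30906
D_2 = 2.49148
D_3 = 2.68830
D_4 = 2.90068
Terminal value at year 4: TV = D_4×(1+g_2)/(r−g_2) = 3.01380/0.1 = 30.13805
P_0 = D_1/(1+r)^1 + D_2/(1+r)^2 + D_3/(1+r)^3 + D_4/(1+r)^4 + TV/(1+r)^4
    = 2.02727 + 1.92048 + 1.81931 + 1.72347 + 17.90689 = 25.39742

€25.40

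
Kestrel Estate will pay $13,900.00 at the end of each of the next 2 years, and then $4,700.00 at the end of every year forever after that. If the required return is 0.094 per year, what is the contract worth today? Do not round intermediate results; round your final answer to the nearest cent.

PV of 2-year annuity: $13,900.00 × [1 − (1+0.094)^−2] / 0.094 = 24319.62274
Perpetuity value at year 2: $4,700.00 / 0.094 = 50000.00000
PV of perpetuity: 50000.00000 / (1+0.094)^2 = 41776.81821
Total PV = 24319.62274 + 41776.81821 = 66096.44095

$66096.44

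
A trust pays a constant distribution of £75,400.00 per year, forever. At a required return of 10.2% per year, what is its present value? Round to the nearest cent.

£739215.69

Level perpetuity: PV = C / r = £75,400.00 / 0.102 = £739,215.69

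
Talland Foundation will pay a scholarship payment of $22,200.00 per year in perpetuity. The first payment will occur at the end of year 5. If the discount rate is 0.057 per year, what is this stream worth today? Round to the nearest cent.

Value at end of year 4: C / r = $22,200.00 / 0.057 = $389,473.6842
Discount to today: PV = $389,473.6842 / (1 + 0.057)^4 = $389,473.6842 / 1.248245 = $312,016.94

$312016.94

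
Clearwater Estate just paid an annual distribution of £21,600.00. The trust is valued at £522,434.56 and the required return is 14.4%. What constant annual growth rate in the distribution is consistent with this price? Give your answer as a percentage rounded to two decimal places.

9.86%

P = D₀(1+g)/(r−g) ⇒ P(r−g) = D₀(1+g) ⇒ g(P+D₀) = P·r − D₀
g = (P·r − D₀)/(P + D₀) = (£522,434.56×0.144 − £21,600.00) / (£522,434.56 + £21,600.00) = 0.098579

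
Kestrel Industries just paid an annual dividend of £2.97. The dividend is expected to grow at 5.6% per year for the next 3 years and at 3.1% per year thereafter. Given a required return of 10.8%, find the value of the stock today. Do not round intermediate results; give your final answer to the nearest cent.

£42.53

D_1 = 3.13632
D_2 = 3.31195
D_3 = 3.49742
Terminal value at year 3: TV = D_3×(1+g_2)/(r−g_2) = 3.60584/0.077 = 46.82914
P_0 = D_1/(1+r)^1 + D_2/(1+r)^2 + D_3/(1+r)^3 + TV/(1+r)^3
    = 2.83061 + 2.69777 + 2.57116 + 34.42682 = 42.52636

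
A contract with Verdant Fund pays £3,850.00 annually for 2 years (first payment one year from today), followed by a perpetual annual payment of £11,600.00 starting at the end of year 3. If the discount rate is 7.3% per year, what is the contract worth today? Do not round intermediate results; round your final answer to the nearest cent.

£144950.02

PV of 2-year annuity: £3,850.00 × [1 − (1+0.073)^−2] / 0.073 = 6932.03246
Perpetuity value at year 2: £11,600.00 / 0.073 = 158904.10959
PV of perpetuity: 158904.10959 / (1+0.073)^2 = 138017.98581
Total PV = 6932.03246 + 138017.98581 = 144950.01827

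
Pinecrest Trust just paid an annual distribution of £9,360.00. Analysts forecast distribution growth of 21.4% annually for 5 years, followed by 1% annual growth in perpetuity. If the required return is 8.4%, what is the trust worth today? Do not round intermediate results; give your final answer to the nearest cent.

£291651.38

D_1 = 11363.04000
D_2 = 13794.73056
D_3 = 16746.80290
D_4 = 20330.61872
D_5 = 24681.37113
Terminal value at year 5: TV = D_5×(1+g_2)/(r−g_2) = 24928.18484/0.074 = 336867.36267
P_0 = D_1/(1+r)^1 + D_2/(1+r)^2 + D_3/(1+r)^3 + D_4/(1+r)^4 + D_5/(1+r)^5 + TV/(1+r)^5
    = 10482.50923 + 11739.63672 + 13147.52673 + 14724.25964 + 16490.08413 + 225067.36451 = 291651.38095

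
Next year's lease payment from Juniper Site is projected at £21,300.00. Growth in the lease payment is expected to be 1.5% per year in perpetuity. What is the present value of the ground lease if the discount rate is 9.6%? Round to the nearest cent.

Growing perpetuity: P = D₁ / (r − g) = £21,300.0000 / (0.096 − 0.015) = £262,962.96

£262962.96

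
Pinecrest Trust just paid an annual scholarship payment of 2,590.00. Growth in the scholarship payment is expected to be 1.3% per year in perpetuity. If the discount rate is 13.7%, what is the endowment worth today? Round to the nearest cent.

21158.63

D₁ = D₀ × (1 + g) = 2,590.00 × 1.013 = 2,623.6700
Growing perpetuity: P = D₁ / (r − g) = 2,623.6700 / (0.137 − 0.013) = 21,158.63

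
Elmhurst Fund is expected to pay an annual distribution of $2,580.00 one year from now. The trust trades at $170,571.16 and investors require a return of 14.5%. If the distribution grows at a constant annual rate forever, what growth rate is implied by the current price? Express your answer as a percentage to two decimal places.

P = D₁/(r−g) ⇒ g = r − D₁/P = 0.145 − $2,580.00/$170,571.16 = 0.129874

12.99%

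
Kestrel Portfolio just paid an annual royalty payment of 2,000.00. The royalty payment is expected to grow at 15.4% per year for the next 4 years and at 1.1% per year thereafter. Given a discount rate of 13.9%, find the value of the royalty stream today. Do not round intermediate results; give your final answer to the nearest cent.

24912.48

D_1 = 2308.00000
D_2 = 2663.43200
D_3 = 3073.60053
D_4 = 3546.93501
Terminal value at year 4: TV = D_4×(1+g_2)/(r−g_2) = 3585.95129/0.128 = 28015.24449
P_0 = D_1/(1+r)^1 + D_2/(1+r)^2 + D_3/(1+r)^3 + D_4/(1+r)^4 + TV/(1+r)^4
    = 2026.33889 + 2053.02466 + 2080.06186 + 2107.45512 + 16645.60255 = 24912.48307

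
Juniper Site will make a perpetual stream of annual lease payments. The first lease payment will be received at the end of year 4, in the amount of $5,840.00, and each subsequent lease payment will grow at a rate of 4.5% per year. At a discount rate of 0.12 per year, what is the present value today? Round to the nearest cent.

$55423.96

Value at end of year 3: C₁ / (r − g) = $5,840.00 / (0.12 − 0.045) = $77,866.6667
Discount to today: PV = $77,866.6667 / (1 + 0.12)^3 = $77,866.6667 / 1.404928 = $55,423.96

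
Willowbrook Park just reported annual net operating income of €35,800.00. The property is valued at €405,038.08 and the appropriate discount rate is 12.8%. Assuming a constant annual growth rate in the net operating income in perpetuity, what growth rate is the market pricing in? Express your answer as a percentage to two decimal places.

3.64%

P = D₀(1+g)/(r−g) ⇒ P(r−g) = D₀(1+g) ⇒ g(P+D₀) = P·r − D₀
g = (P·r − D₀)/(P + D₀) = (€405,038.08×0.128 − €35,800.00) / (€405,038.08 + €35,800.00) = 0.036396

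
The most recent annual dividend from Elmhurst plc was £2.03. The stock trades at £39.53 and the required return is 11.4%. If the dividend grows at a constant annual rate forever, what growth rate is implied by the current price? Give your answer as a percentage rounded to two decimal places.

5.96%

P = D₀(1+g)/(r−g) ⇒ P(r−g) = D₀(1+g) ⇒ g(P+D₀) = P·r − D₀
g = (P·r − D₀)/(P + D₀) = (£39.53×0.114 − £2.03) / (£39.53 + £2.03) = 0.059587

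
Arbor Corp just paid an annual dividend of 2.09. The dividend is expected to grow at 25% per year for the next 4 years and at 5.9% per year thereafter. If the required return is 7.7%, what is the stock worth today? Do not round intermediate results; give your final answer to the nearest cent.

235.43

D_1 = 2.61250
D_2 = 3.26562
D_3 = 4.08203
D_4 = 5.10254
Terminal value at year 4: TV = D_4×(1+g_2)/(r−g_2) = 5.40359/0.018 = 300.19938
P_0 = D_1/(1+r)^1 + D_2/(1+r)^2 + D_3/(1+r)^3 + D_4/(1+r)^4 + TV/(1+r)^4
    = 2.42572 + 2.81537 + 3.26760 + 3.79248 + 223.12436 = 235.42553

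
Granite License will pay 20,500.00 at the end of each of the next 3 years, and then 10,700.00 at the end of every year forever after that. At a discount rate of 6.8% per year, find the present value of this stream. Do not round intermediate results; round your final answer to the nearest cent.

PV of 3-year annuity: 20,500.00 × [1 − (1+0.068)^−3] / 0.068 = 53995.66952
Perpetuity value at year 3: 10,700.00 / 0.068 = 157352.94118
PV of perpetuity: 157352.94118 / (1+0.068)^3 = 129169.83562
Total PV = 53995.66952 + 129169.83562 = 183165.50514

183165.51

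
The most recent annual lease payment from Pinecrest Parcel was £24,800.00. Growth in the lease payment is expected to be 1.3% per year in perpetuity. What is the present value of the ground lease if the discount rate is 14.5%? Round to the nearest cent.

£190321.21

D₁ = D₀ × (1 + g) = £24,800.00 × 1.013 = £25,122.4000
Growing perpetuity: P = D₁ / (r − g) = £25,122.4000 / (0.145 − 0.013) = £190,321.21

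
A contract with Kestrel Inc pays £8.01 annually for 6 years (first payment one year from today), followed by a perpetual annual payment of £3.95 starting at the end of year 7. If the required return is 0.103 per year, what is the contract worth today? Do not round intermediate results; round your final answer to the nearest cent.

PV of 6-year annuity: £8.01 × [1 − (1+0.103)^−6] / 0.103 = 34.58107
Perpetuity value at year 6: £3.95 / 0.103 = 38.34951
PV of perpetuity: 38.34951 / (1+0.103)^6 = 21.29643
Total PV = 34.58107 + 21.29643 = 55.87750

£55.88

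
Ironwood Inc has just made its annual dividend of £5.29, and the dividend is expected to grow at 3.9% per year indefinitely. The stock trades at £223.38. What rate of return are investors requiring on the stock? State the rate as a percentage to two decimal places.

D₁ = £5.29 × 1.039 = £5.4963
P = D₁/(r − g) ⇒ r = D₁/P + g = £5.4963/£223.38 + 0.039 = 0.024605 + 0.039 = 0.063605

6.36%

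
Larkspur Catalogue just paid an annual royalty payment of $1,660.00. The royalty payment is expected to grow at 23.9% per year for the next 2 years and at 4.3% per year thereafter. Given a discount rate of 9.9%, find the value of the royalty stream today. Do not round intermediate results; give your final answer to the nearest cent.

D_1 = 2056.74000
D_2 = 2548.30086
Terminal value at year 2: TV = D_2×(1+g_2)/(r−g_2) = 2657.87780/0.056 = 47462.10352
P_0 = D_1/(1+r)^1 + D_2/(1+r)^2 + TV/(1+r)^2
    = 1871.46497 + 2109.86815 + 39296.29427 = 43277.62739

$43277.63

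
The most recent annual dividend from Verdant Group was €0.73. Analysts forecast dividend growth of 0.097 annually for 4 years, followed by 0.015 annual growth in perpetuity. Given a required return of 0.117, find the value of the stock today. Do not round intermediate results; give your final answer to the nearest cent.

€9.55

D_1 = 0.80081
D_2 = 0.87849
D_3 = 0.96370
D_4 = 1.05718
Terminal value at year 4: TV = D_4×(1+g_2)/(r−g_2) = 1.07304/0.102 = 10.51999
P_0 = D_1/(1+r)^1 + D_2/(1+r)^2 + D_3/(1+r)^3 + D_4/(1+r)^4 + TV/(1+r)^4
    = 0.71693 + 0.70409 + 0.69149 + 0.67910 + 6.75776 = 9.54937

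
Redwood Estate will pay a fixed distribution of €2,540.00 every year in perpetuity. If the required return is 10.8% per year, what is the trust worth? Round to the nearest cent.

Level perpetuity: PV = C / r = €2,540.00 / 0.108 = €23,518.52

€23518.52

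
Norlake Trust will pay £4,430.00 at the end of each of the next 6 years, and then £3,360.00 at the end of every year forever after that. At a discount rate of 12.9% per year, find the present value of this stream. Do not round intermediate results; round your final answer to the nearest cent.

PV of 6-year annuity: £4,430.00 × [1 − (1+0.129)^−6] / 0.129 = 17758.57159
Perpetuity value at year 6: £3,360.00 / 0.129 = 26046.51163
PV of perpetuity: 26046.51163 / (1+0.129)^6 = 12577.25643
Total PV = 17758.57159 + 12577.25643 = 30335.82802

£30335.83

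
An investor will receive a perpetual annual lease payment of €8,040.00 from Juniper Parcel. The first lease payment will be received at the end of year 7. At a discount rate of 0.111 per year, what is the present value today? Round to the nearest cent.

€38516.67

Value at end of year 6: C / r = €8,040.00 / 0.111 = €72,432.4324
Discount to today: PV = €72,432.4324 / (1 + 0.111)^6 = €72,432.4324 / 1.880548 = €38,516.67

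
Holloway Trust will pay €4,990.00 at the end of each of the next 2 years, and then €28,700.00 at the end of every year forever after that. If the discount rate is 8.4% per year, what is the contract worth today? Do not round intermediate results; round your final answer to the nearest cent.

€299616.21

PV of 2-year annuity: €4,990.00 × [1 − (1+0.084)^−2] / 0.084 = 8849.92715
Perpetuity value at year 2: €28,700.00 / 0.084 = 341666.66667
PV of perpetuity: 341666.66667 / (1+0.084)^2 = 290766.28405
Total PV = 8849.92715 + 290766.28405 = 299616.21120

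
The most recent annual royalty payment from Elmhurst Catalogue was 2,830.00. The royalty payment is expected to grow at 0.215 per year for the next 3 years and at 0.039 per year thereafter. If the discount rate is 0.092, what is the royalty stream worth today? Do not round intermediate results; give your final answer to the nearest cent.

D_1 = 3438.45000
D_2 = 4177.71675
D_3 = 5075.92585
Terminal value at year 3: TV = D_3×(1+g_2)/(r−g_2) = 5273.88696/0.053 = 99507.30112
P_0 = D_1/(1+r)^1 + D_2/(1+r)^2 + D_3/(1+r)^3 + TV/(1+r)^3
    = 3148.76374 + 3503.43218 + 3898.04954 + 76416.48060 = 86966.72606

86966.73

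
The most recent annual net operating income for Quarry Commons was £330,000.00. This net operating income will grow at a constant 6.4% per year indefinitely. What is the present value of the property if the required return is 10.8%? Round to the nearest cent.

D₁ = D₀ × (1 + g) = £330,000.00 × 1.064 = £351,120.0000
Growing perpetuity: P = D₁ / (r − g) = £351,120.0000 / (0.108 − 0.064) = £7,980,000.00

£7980000.00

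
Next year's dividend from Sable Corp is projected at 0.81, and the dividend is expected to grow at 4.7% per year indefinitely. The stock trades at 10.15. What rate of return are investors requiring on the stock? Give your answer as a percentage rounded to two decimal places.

12.68%

P = D₁/(r − g) ⇒ r = D₁/P + g = 0.8100/10.15 + 0.047 = 0.079803 + 0.047 = 0.126803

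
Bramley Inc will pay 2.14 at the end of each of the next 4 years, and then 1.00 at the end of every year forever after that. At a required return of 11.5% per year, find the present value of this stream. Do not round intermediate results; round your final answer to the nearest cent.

PV of 4-year annuity: 2.14 × [1 − (1+0.115)^−4] / 0.115 = 6.56897
Perpetuity value at year 4: 1.00 / 0.115 = 8.69565
PV of perpetuity: 8.69565 / (1+0.115)^4 = 5.62604
Total PV = 6.56897 + 5.62604 = 12.19501

12.20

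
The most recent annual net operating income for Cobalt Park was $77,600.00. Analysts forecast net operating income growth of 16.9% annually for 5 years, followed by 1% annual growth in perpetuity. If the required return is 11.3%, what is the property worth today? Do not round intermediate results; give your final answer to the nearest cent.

D_1 = 90714.40000
D_2 = 106045.13360
D_3 = 123966.76118
D_4 = 144917.14382
D_5 = 169408.14112
Terminal value at year 5: TV = D_5×(1+g_2)/(r−g_2) = 171102.22253/0.103 = 1661186.62654
P_0 = D_1/(1+r)^1 + D_2/(1+r)^2 + D_3/(1+r)^3 + D_4/(1+r)^4 + D_5/(1+r)^5 + TV/(1+r)^5
    = 81504.40252 + 85605.25296 + 89912.43550 + 94436.33162 + 99187.84516 + 972618.67586 = 1423264.94361

$1423264.94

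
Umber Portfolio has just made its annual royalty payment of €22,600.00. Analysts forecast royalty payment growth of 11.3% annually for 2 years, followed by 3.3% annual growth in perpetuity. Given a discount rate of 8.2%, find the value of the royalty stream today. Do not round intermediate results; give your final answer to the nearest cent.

D_1 = 25153.80000
D_2 = 27996.17940
Terminal value at year 2: TV = D_2×(1+g_2)/(r−g_2) = 28920.05332/0.049 = 590205.16980
P_0 = D_1/(1+r)^1 + D_2/(1+r)^2 + TV/(1+r)^2
    = 23247.50462 + 23913.56067 + 504136.90144 = 551297.96673

€551297.97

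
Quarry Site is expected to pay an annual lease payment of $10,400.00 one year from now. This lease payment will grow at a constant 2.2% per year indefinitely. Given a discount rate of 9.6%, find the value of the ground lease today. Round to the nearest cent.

Growing perpetuity: P = D₁ / (r − g) = $10,400.0000 / (0.096 − 0.022) = $140,540.54

$140540.54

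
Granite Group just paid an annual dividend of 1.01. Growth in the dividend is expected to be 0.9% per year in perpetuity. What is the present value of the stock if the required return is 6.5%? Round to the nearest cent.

18.20

D₁ = D₀ × (1 + g) = 1.01 × 1.009 = 1.0191
Growing perpetuity: P = D₁ / (r − g) = 1.0191 / (0.065 − 0.009) = 18.20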